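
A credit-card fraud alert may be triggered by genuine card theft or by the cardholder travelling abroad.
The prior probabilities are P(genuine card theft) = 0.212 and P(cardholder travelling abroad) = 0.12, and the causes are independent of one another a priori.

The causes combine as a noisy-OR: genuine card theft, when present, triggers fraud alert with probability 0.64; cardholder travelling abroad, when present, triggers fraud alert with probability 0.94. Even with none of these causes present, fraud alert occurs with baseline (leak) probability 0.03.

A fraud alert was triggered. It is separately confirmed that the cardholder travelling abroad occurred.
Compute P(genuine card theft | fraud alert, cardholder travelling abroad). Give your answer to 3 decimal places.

P(genuine card theft | fraud alert, cardholder travelling abroad) ≈ 0.219

Under noisy-OR, P(fraud alert | causes) = 1 − (1−0.03)·∏(1−qᵢ) over the active causes.
Sum P(fraud alert|·) weighted by the priors over both values of genuine card theft:
  P(fraud alert | cardholder travelling abroad) = 0.9418*0.788 + 0.979048*0.212
        = 0.742138 + 0.207558 = 0.949696
Keeping only the genuine card theft-present terms gives 0.207558, so
  P(genuine card theft | fraud alert, cardholder travelling abroad) = 0.207558 / 0.949696 ≈ 0.219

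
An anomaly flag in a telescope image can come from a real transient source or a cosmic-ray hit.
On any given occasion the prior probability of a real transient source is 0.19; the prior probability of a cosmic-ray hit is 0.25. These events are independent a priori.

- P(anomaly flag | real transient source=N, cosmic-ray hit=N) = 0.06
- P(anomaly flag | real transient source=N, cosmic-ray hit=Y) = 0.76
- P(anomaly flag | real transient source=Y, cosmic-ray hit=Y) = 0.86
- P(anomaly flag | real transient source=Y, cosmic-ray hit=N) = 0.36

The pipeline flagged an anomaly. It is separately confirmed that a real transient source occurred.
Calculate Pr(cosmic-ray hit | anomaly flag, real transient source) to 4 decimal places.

Enumerate both values of cosmic-ray hit and weight by the priors:
  P(anomaly flag | real transient source) = 0.36×0.75 + 0.86×0.25
        = 0.270000 + 0.215000 = 0.485000
Keeping only the cosmic-ray hit-present terms gives 0.215000, so
  P(cosmic-ray hit | anomaly flag, real transient source) = 0.215000 / 0.485000 ≈ 0.4433

Pr(cosmic-ray hit | anomaly flag, real transient source) ≈ 0.4433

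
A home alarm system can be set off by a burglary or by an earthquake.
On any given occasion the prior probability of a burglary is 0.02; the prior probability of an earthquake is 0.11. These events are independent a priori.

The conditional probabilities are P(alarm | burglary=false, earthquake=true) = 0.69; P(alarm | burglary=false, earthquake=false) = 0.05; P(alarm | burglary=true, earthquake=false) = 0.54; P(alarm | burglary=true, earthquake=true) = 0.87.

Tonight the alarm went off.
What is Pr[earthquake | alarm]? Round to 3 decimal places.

Pr[earthquake | alarm] ≈ 0.589

P(alarm) = 0.05×0.98×0.89 + 0.69×0.98×0.11 + 0.54×0.02×0.89 + 0.87×0.02×0.11 = 0.043610 + 0.074382 + 0.009612 + 0.001914 = 0.129518
The earthquake-present share is 0.074382 + 0.001914 = 0.076296.
Hence the posterior is 0.076296/0.129518 ≈ 0.589.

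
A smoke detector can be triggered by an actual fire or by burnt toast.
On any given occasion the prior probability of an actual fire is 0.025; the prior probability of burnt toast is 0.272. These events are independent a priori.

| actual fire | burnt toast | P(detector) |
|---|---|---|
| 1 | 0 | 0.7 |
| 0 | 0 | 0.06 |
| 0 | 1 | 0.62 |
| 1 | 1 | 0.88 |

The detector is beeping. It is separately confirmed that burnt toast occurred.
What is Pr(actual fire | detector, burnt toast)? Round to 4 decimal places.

Pr(actual fire | detector, burnt toast) ≈ 0.0351

Enumerate both values of actual fire and weight by the priors:
  P(detector | burnt toast) = 0.62*0.975 + 0.88*0.025
        = 0.604500 + 0.022000 = 0.626500
Keeping only the actual fire-present terms gives 0.022000, so
  P(actual fire | detector, burnt toast) = 0.022000 / 0.626500 ≈ 0.0351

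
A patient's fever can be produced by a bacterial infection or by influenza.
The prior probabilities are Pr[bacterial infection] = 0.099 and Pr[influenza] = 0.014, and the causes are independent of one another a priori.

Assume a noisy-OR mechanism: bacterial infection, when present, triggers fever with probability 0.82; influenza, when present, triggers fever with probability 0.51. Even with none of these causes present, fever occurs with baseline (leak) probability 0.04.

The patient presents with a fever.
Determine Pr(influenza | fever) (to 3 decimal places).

Under noisy-OR, P(fever | causes) = 1 − (1−0.04)·∏(1−qᵢ) over the active causes.
Weight on influenza=true, given the evidence: 0.006680 + 0.001269 = 0.007949
Normalizer over all consistent configurations: 0.04·0.901·0.986 + 0.5296·0.901·0.014 + 0.8272·0.099·0.986 + 0.915328·0.099·0.014 = 0.124230
Posterior = 0.007949 / 0.124230 ≈ 0.064

Pr(influenza | fever) ≈ 0.064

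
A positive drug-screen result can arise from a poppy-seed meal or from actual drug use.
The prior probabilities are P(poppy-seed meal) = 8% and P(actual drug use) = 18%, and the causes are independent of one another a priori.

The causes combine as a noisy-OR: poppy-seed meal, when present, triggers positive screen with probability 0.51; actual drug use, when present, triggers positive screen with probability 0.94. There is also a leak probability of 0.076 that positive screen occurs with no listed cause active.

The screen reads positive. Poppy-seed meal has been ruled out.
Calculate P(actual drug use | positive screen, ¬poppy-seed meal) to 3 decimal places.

Under noisy-OR, P(positive screen | causes) = 1 − (1−0.076)·∏(1−qᵢ) over the active causes.
Numerator (weight on configurations with actual drug use): 0.94456×0.18 = 0.170021
The normalizing constant is 0.076×0.82 + 0.94456×0.18 = 0.232341
P(actual drug use | positive screen, ¬poppy-seed meal) = 0.170021/0.232341 ≈ 0.732

P(actual drug use | positive screen, ¬poppy-seed meal) ≈ 0.732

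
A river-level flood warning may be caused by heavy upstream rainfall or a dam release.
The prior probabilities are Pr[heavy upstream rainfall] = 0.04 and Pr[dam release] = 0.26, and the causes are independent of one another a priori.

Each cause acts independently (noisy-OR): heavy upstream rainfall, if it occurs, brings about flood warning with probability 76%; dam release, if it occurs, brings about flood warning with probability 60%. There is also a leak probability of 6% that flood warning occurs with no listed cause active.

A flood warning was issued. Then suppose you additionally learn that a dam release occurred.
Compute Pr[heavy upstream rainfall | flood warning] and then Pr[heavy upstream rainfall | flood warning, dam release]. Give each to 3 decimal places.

Pr[heavy upstream rainfall | flood warning] ≈ 0.140; Pr[heavy upstream rainfall | flood warning, dam release] ≈ 0.057

Under noisy-OR, P(flood warning | causes) = 1 − (1−0.06)·∏(1−qᵢ) over the active causes.
P(flood warning) = 0.06×0.96×0.74 + 0.624×0.96×0.26 + 0.7744×0.04×0.74 + 0.90976×0.04×0.26 = 0.042624 + 0.155750 + 0.022922 + 0.009462 = 0.230758
The heavy upstream rainfall-present share is 0.022922 + 0.009462 = 0.032384.
Hence the posterior is 0.032384/0.230758 ≈ 0.140.

With the extra evidence:
By total probability over both values of heavy upstream rainfall:
  P(flood warning | dam release) = 0.624*0.96 + 0.90976*0.04
        = 0.599040 + 0.036390 = 0.635430
Keeping only the heavy upstream rainfall-present terms gives 0.036390, so
  P(heavy upstream rainfall | flood warning, dam release) = 0.036390 / 0.635430 ≈ 0.057
— dam release explains away the evidence for heavy upstream rainfall.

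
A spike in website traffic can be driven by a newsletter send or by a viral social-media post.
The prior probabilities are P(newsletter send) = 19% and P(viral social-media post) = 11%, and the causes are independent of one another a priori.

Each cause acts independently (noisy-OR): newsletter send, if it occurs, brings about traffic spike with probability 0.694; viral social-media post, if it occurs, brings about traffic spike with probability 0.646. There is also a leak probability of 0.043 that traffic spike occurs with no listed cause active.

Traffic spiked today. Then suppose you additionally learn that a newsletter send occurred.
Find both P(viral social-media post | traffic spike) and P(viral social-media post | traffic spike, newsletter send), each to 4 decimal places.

P(viral social-media post | traffic spike) ≈ 0.3402; P(viral social-media post | traffic spike, newsletter send) ≈ 0.1354

Under noisy-OR, P(traffic spike | causes) = 1 − (1−0.043)·∏(1−qᵢ) over the active causes.
Enumerate the 4 (newsletter send, viral social-media post) configurations and weight by the priors:
  P(traffic spike) = 0.043·0.81·0.89 + 0.661222·0.81·0.11 + 0.707158·0.19·0.89 + 0.896334·0.19·0.11
        = 0.030999 + 0.058915 + 0.119580 + 0.018733 = 0.228227
Keeping only the viral social-media post-present terms gives 0.077648, so
  P(viral social-media post | traffic spike) = 0.077648 / 0.228227 ≈ 0.3402

Now condition on the additional information:
By total probability over both values of viral social-media post:
  P(traffic spike | newsletter send) = 0.707158×0.89 + 0.896334×0.11
        = 0.629371 + 0.098597 = 0.727968
Configurations with viral social-media post contribute 0.098597, so
  P(viral social-media post | traffic spike, newsletter send) = 0.098597 / 0.727968 ≈ 0.1354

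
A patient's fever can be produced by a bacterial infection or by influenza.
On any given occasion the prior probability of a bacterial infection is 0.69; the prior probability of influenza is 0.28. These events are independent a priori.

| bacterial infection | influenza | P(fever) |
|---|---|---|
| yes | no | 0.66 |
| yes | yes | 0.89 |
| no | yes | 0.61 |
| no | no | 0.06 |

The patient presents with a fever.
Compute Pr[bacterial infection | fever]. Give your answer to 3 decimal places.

Pr[bacterial infection | fever] ≈ 0.883

P(fever) = 0.06·0.31·0.72 + 0.61·0.31·0.28 + 0.66·0.69·0.72 + 0.89·0.69·0.28 = 0.013392 + 0.052948 + 0.327888 + 0.171948 = 0.566176
Of this, 0.499836 comes from 0.327888 + 0.171948 (the bacterial infection=true cases).
Hence the posterior is 0.499836/0.566176 ≈ 0.883.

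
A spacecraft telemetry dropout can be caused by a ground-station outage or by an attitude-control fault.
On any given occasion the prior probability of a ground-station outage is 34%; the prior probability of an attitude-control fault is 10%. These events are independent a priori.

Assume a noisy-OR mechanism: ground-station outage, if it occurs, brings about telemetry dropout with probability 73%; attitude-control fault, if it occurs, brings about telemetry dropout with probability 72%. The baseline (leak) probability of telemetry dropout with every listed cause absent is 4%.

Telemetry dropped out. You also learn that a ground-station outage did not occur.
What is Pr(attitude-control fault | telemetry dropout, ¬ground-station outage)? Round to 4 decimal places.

Under noisy-OR, P(telemetry dropout | causes) = 1 − (1−0.04)·∏(1−qᵢ) over the active causes.
By total probability over both values of attitude-control fault:
  P(telemetry dropout | ¬ground-station outage) = 0.04×0.9 + 0.7312×0.1
        = 0.036000 + 0.073120 = 0.109120
Keeping only the attitude-control fault-present terms gives 0.073120, so
  P(attitude-control fault | telemetry dropout, ¬ground-station outage) = 0.073120 / 0.109120 ≈ 0.6701

Pr(attitude-control fault | telemetry dropout, ¬ground-station outage) ≈ 0.6701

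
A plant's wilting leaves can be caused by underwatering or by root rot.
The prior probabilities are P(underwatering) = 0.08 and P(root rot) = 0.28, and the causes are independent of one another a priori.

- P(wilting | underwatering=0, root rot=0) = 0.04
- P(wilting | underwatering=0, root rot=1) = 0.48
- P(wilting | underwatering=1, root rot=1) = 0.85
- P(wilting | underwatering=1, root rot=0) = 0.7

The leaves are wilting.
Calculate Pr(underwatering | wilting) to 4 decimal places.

Pr(underwatering | wilting) ≈ 0.2833

Numerator (weight on configurations with underwatering): 0.040320 + 0.019040 = 0.059360
Denominator P(wilting): 0.04·0.92·0.72 + 0.48·0.92·0.28 + 0.7·0.08·0.72 + 0.85·0.08·0.28 = 0.209504
P(underwatering | wilting) = 0.059360/0.209504 ≈ 0.2833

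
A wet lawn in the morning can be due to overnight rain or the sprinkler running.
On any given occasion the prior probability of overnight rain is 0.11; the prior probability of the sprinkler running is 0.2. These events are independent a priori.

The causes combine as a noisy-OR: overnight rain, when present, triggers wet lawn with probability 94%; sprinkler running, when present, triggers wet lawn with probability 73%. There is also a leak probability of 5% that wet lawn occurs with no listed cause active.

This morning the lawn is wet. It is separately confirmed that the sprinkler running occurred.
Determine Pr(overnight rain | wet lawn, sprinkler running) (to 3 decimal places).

Under noisy-OR, P(wet lawn | causes) = 1 − (1−0.05)·∏(1−qᵢ) over the active causes.
P(wet lawn | sprinkler running) = 0.7435*0.89 + 0.98461*0.11 = 0.661715 + 0.108307 = 0.770022
The overnight rain-present share is 0.98461*0.11 = 0.108307.
So P(overnight rain | wet lawn, sprinkler running) = 0.108307/0.770022 ≈ 0.141.

Pr(overnight rain | wet lawn, sprinkler running) ≈ 0.141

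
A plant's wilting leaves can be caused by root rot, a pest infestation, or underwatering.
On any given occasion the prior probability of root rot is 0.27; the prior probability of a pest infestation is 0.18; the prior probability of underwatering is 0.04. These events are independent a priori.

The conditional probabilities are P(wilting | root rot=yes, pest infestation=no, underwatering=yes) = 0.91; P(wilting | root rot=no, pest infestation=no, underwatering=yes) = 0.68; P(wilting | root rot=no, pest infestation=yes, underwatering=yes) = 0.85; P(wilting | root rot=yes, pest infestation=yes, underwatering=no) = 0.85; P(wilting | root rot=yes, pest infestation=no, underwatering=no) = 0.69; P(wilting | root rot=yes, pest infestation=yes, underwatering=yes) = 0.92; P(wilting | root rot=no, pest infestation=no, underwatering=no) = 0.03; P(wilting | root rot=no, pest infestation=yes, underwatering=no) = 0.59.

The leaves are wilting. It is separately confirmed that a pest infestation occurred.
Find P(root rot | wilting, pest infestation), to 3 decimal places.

P(root rot | wilting, pest infestation) ≈ 0.344

Enumerate the 4 (root rot, underwatering) configurations and weight by the priors:
  P(wilting | pest infestation) = 0.59·0.73·0.96 + 0.85·0.73·0.04 + 0.85·0.27·0.96 + 0.92·0.27·0.04
        = 0.413472 + 0.024820 + 0.220320 + 0.009936 = 0.668548
Configurations with root rot contribute 0.230256, so
  P(root rot | wilting, pest infestation) = 0.230256 / 0.668548 ≈ 0.344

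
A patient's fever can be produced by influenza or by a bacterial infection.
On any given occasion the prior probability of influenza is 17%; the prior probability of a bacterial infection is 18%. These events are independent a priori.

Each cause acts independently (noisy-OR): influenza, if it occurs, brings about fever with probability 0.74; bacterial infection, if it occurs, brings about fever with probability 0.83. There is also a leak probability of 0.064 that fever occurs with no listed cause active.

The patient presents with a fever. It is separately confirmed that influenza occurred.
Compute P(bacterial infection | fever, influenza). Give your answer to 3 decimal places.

Under noisy-OR, P(fever | causes) = 1 − (1−0.064)·∏(1−qᵢ) over the active causes.
Sum P(fever|·) weighted by the priors over both values of bacterial infection:
  P(fever | influenza) = 0.75664·0.82 + 0.958629·0.18
        = 0.620445 + 0.172553 = 0.792998
Keeping only the bacterial infection-present terms gives 0.172553, so
  P(bacterial infection | fever, influenza) = 0.172553 / 0.792998 ≈ 0.218

P(bacterial infection | fever, influenza) ≈ 0.218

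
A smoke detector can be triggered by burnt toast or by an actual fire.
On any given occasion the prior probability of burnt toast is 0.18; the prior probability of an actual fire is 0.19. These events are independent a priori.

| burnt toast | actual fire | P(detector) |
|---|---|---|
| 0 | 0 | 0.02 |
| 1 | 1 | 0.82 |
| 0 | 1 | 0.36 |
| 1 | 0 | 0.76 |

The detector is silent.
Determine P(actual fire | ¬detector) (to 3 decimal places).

P(actual fire | ¬detector) ≈ 0.134

Numerator (weight on configurations with actual fire): 0.099712 + 0.006156 = 0.105868
Normalizer over all consistent configurations: 0.98·0.82·0.81 + 0.64·0.82·0.19 + 0.24·0.18·0.81 + 0.18·0.18·0.19 = 0.791776
P(actual fire | ¬detector) = 0.105868/0.791776 ≈ 0.134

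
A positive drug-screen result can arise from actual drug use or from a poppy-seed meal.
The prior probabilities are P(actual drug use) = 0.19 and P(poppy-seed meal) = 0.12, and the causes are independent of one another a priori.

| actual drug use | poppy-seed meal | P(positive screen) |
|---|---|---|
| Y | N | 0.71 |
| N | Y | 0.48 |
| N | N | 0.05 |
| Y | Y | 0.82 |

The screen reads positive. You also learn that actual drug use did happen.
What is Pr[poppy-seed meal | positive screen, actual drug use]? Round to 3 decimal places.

P(positive screen | actual drug use) = 0.71*0.88 + 0.82*0.12 = 0.624800 + 0.098400 = 0.723200
Restricting to configurations with poppy-seed meal present: 0.82*0.12 = 0.098400.
So P(poppy-seed meal | positive screen, actual drug use) = 0.098400/0.723200 ≈ 0.136.

Pr[poppy-seed meal | positive screen, actual drug use] ≈ 0.136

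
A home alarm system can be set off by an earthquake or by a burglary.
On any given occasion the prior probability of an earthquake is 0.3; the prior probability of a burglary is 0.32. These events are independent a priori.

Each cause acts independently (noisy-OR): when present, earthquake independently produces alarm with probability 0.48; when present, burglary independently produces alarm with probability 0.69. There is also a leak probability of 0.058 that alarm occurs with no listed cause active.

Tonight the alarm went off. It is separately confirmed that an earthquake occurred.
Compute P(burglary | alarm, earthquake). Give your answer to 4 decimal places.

Under noisy-OR, P(alarm | causes) = 1 − (1−0.058)·∏(1−qᵢ) over the active causes.
By total probability over both values of burglary:
  P(alarm | earthquake) = 0.51016*0.68 + 0.84815*0.32
        = 0.346909 + 0.271408 = 0.618317
Keeping only the burglary-present terms gives 0.271408, so
  P(burglary | alarm, earthquake) = 0.271408 / 0.618317 ≈ 0.4389

P(burglary | alarm, earthquake) ≈ 0.4389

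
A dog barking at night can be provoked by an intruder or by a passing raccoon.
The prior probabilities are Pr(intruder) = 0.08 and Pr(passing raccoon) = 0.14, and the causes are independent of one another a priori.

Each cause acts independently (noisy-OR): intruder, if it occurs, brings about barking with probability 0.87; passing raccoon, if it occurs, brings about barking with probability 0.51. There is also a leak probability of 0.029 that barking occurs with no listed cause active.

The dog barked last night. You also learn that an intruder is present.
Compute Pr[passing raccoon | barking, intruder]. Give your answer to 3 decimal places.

Under noisy-OR, P(barking | causes) = 1 − (1−0.029)·∏(1−qᵢ) over the active causes.
Weight on passing raccoon=true, given the evidence: 0.938147×0.14 = 0.131341
The normalizing constant is 0.87377×0.86 + 0.938147×0.14 = 0.882783
P(passing raccoon | barking, intruder) = 0.131341/0.882783 ≈ 0.149

Pr[passing raccoon | barking, intruder] ≈ 0.149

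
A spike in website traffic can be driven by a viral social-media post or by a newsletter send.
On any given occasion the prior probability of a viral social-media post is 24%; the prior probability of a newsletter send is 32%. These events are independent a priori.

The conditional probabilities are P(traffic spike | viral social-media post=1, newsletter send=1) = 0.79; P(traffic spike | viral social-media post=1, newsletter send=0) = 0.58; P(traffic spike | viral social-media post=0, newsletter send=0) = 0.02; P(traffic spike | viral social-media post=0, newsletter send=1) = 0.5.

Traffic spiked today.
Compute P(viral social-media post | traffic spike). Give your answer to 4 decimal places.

Enumerate the 4 (viral social-media post, newsletter send) configurations and weight by the priors:
  P(traffic spike) = 0.02*0.76*0.68 + 0.5*0.76*0.32 + 0.58*0.24*0.68 + 0.79*0.24*0.32
        = 0.010336 + 0.121600 + 0.094656 + 0.060672 = 0.287264
Keeping only the viral social-media post-present terms gives 0.155328, so
  P(viral social-media post | traffic spike) = 0.155328 / 0.287264 ≈ 0.5407

P(viral social-media post | traffic spike) ≈ 0.5407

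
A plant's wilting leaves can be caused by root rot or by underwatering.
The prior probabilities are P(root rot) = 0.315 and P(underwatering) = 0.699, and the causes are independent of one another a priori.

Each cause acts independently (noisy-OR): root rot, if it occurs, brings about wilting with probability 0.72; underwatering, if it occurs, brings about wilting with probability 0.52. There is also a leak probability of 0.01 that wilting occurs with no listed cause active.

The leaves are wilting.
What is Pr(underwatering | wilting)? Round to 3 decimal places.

Under noisy-OR, P(wilting | causes) = 1 − (1−0.01)·∏(1−qᵢ) over the active causes.
By total probability over the 4 (root rot, underwatering) configurations:
  P(wilting) = 0.01*0.685*0.301 + 0.5248*0.685*0.699 + 0.7228*0.315*0.301 + 0.866944*0.315*0.699
        = 0.002062 + 0.251282 + 0.068532 + 0.190888 = 0.512764
Keeping only the underwatering-present terms gives 0.442170, so
  P(underwatering | wilting) = 0.442170 / 0.512764 ≈ 0.862

Pr(underwatering | wilting) ≈ 0.862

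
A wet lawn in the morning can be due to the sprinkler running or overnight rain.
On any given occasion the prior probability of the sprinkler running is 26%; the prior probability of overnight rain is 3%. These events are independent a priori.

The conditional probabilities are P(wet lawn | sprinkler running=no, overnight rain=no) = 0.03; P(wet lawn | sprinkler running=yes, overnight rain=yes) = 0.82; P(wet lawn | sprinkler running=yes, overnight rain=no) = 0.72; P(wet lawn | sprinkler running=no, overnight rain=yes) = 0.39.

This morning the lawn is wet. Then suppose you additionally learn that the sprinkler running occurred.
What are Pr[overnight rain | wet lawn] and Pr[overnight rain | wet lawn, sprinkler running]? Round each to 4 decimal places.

Pr[overnight rain | wet lawn] ≈ 0.0690; Pr[overnight rain | wet lawn, sprinkler running] ≈ 0.0340

P(wet lawn) = 0.03×0.74×0.97 + 0.39×0.74×0.03 + 0.72×0.26×0.97 + 0.82×0.26×0.03 = 0.021534 + 0.008658 + 0.181584 + 0.006396 = 0.218172
The overnight rain-present share is 0.008658 + 0.006396 = 0.015054.
Hence the posterior is 0.015054/0.218172 ≈ 0.0690.

Now also conditioning on sprinkler running=true:
P(wet lawn | sprinkler running) = 0.72·0.97 + 0.82·0.03 = 0.698400 + 0.024600 = 0.723000
Restricting to configurations with overnight rain present: 0.82·0.03 = 0.024600.
P(overnight rain | wet lawn, sprinkler running) = 0.024600 / 0.723000 ≈ 0.0340
This is intercausal reasoning (explaining away): once sprinkler running accounts for the wet lawn, overnight rain becomes less likely.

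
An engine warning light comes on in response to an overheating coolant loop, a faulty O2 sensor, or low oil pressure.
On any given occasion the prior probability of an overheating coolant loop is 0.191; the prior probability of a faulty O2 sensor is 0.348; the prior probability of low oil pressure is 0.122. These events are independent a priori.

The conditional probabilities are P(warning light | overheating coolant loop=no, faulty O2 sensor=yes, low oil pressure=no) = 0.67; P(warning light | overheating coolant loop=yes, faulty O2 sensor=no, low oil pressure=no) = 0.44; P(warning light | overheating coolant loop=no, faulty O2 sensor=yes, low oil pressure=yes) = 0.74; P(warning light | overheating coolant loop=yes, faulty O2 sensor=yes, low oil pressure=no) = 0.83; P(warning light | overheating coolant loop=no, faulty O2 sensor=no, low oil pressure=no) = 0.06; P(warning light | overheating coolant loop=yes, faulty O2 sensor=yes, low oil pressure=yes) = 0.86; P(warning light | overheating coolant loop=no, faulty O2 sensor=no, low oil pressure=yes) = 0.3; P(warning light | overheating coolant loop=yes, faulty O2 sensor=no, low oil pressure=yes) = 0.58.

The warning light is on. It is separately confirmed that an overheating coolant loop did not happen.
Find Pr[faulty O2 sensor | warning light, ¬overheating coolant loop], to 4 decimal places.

By total probability over the 4 (faulty O2 sensor, low oil pressure) configurations:
  P(warning light | ¬overheating coolant loop) = 0.06*0.652*0.878 + 0.3*0.652*0.122 + 0.67*0.348*0.878 + 0.74*0.348*0.122
        = 0.034347 + 0.023863 + 0.204714 + 0.031417 = 0.294341
Keeping only the faulty O2 sensor-present terms gives 0.236131, so
  P(faulty O2 sensor | warning light, ¬overheating coolant loop) = 0.236131 / 0.294341 ≈ 0.8022

Pr[faulty O2 sensor | warning light, ¬overheating coolant loop] ≈ 0.8022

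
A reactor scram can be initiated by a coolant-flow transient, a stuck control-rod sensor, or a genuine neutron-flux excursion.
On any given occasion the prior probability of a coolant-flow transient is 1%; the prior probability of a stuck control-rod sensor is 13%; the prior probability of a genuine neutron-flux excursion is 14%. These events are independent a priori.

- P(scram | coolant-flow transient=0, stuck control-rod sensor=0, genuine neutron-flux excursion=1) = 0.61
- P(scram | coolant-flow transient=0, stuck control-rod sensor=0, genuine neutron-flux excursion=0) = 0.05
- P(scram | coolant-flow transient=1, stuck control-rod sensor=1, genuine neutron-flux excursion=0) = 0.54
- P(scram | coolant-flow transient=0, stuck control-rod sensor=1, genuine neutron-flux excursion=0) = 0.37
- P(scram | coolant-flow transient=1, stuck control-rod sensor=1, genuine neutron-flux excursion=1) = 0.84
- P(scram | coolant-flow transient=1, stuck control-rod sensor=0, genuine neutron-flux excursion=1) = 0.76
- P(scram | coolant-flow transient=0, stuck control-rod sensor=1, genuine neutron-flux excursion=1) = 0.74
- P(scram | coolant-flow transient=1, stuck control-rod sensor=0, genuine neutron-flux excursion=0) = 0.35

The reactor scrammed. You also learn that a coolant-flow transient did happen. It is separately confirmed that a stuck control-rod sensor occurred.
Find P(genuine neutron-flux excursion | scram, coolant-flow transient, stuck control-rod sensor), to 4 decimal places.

P(scram | coolant-flow transient, stuck control-rod sensor) = 0.54·0.86 + 0.84·0.14 = 0.464400 + 0.117600 = 0.582000
Of this, 0.117600 comes from 0.84·0.14 (the genuine neutron-flux excursion=true cases).
P(genuine neutron-flux excursion | scram, coolant-flow transient, stuck control-rod sensor) = 0.117600 / 0.582000 ≈ 0.2021

P(genuine neutron-flux excursion | scram, coolant-flow transient, stuck control-rod sensor) ≈ 0.2021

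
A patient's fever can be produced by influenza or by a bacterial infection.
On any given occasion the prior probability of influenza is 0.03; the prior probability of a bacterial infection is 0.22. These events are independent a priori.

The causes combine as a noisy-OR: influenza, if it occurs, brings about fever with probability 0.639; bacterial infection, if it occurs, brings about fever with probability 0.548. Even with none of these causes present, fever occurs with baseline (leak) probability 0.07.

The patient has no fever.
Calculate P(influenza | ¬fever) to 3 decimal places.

P(influenza | ¬fever) ≈ 0.011

Under noisy-OR, P(fever | causes) = 1 − (1−0.07)·∏(1−qᵢ) over the active causes.
For the numerator, keep only influenza=true terms: 0.007856 + 0.001002 = 0.008858
Denominator P(¬fever): 0.93·0.97·0.78 + 0.42036·0.97·0.22 + 0.33573·0.03·0.78 + 0.15175·0.03·0.22 = 0.802201
Posterior = 0.008858 / 0.802201 ≈ 0.011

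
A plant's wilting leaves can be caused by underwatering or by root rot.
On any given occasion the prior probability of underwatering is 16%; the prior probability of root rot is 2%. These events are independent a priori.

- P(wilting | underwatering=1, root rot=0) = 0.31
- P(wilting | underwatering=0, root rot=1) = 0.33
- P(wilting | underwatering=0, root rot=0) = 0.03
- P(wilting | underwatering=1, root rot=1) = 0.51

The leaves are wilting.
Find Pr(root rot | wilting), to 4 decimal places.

Pr(root rot | wilting) ≈ 0.0892

P(wilting) = 0.03×0.84×0.98 + 0.33×0.84×0.02 + 0.31×0.16×0.98 + 0.51×0.16×0.02 = 0.024696 + 0.005544 + 0.048608 + 0.001632 = 0.080480
The root rot-present share is 0.005544 + 0.001632 = 0.007176.
Hence the posterior is 0.007176/0.080480 ≈ 0.0892.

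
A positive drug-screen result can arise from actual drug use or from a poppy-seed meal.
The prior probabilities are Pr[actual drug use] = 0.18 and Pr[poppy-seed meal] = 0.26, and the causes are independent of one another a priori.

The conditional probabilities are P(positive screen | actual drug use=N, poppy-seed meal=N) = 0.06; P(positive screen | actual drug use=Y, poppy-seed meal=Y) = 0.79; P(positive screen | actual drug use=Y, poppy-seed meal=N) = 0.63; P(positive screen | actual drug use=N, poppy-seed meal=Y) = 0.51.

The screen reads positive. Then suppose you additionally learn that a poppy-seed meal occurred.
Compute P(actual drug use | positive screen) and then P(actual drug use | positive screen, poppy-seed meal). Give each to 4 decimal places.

P(positive screen) = 0.06×0.82×0.74 + 0.51×0.82×0.26 + 0.63×0.18×0.74 + 0.79×0.18×0.26 = 0.036408 + 0.108732 + 0.083916 + 0.036972 = 0.266028
The actual drug use-present share is 0.083916 + 0.036972 = 0.120888.
Hence the posterior is 0.120888/0.266028 ≈ 0.4544.

Now condition on the additional information:
Sum P(positive screen|·) weighted by the priors over both values of actual drug use:
  P(positive screen | poppy-seed meal) = 0.51*0.82 + 0.79*0.18
        = 0.418200 + 0.142200 = 0.560400
Configurations with actual drug use contribute 0.142200, so
  P(actual drug use | positive screen, poppy-seed meal) = 0.142200 / 0.560400 ≈ 0.2537
— poppy-seed meal explains away the evidence for actual drug use.

P(actual drug use | positive screen) ≈ 0.4544; P(actual drug use | positive screen, poppy-seed meal) ≈ 0.2537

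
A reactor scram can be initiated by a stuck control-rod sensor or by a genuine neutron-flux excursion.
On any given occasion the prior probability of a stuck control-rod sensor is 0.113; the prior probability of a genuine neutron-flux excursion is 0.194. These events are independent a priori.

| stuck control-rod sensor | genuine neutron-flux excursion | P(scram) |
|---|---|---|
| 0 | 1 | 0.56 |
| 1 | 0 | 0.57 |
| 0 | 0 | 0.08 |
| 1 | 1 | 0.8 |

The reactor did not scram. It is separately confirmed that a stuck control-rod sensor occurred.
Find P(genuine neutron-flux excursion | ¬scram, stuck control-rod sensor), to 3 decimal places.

Enumerate both values of genuine neutron-flux excursion and weight by the priors:
  P(¬scram | stuck control-rod sensor) = 0.43*0.806 + 0.2*0.194
        = 0.346580 + 0.038800 = 0.385380
The terms with genuine neutron-flux excursion present sum to 0.038800, so
  P(genuine neutron-flux excursion | ¬scram, stuck control-rod sensor) = 0.038800 / 0.385380 ≈ 0.101

P(genuine neutron-flux excursion | ¬scram, stuck control-rod sensor) ≈ 0.101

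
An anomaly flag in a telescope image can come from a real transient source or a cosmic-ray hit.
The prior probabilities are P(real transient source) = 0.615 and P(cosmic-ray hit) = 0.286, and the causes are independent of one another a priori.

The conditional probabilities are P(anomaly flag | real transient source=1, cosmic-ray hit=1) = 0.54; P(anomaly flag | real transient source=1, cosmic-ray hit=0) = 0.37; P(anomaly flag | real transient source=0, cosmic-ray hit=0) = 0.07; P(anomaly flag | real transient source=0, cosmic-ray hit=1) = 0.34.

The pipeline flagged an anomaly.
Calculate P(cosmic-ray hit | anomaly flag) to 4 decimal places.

P(anomaly flag) = 0.07·0.385·0.714 + 0.34·0.385·0.286 + 0.37·0.615·0.714 + 0.54·0.615·0.286 = 0.019242 + 0.037437 + 0.162471 + 0.094981 = 0.314131
Of this, 0.132418 comes from 0.037437 + 0.094981 (the cosmic-ray hit=true cases).
P(cosmic-ray hit | anomaly flag) = 0.132418 / 0.314131 ≈ 0.4215

P(cosmic-ray hit | anomaly flag) ≈ 0.4215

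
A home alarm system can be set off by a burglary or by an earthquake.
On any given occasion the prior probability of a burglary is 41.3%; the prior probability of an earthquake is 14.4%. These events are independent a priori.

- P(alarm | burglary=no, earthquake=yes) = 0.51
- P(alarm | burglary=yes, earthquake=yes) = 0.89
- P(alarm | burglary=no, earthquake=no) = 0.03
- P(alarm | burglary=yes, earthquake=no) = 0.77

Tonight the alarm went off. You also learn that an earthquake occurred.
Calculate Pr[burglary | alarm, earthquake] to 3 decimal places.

By total probability over both values of burglary:
  P(alarm | earthquake) = 0.51·0.587 + 0.89·0.413
        = 0.299370 + 0.367570 = 0.666940
The terms with burglary present sum to 0.367570, so
  P(burglary | alarm, earthquake) = 0.367570 / 0.666940 ≈ 0.551

Pr[burglary | alarm, earthquake] ≈ 0.551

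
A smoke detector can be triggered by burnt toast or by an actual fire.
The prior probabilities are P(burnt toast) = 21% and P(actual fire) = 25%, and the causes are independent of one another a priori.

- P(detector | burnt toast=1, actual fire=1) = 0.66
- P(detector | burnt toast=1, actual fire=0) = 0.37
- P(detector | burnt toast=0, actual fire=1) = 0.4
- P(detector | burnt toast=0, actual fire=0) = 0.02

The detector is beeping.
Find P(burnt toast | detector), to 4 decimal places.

P(burnt toast | detector) ≈ 0.5056

Enumerate the 4 (burnt toast, actual fire) configurations and weight by the priors:
  P(detector) = 0.02*0.79*0.75 + 0.4*0.79*0.25 + 0.37*0.21*0.75 + 0.66*0.21*0.25
        = 0.011850 + 0.079000 + 0.058275 + 0.034650 = 0.183775
The terms with burnt toast present sum to 0.092925, so
  P(burnt toast | detector) = 0.092925 / 0.183775 ≈ 0.5056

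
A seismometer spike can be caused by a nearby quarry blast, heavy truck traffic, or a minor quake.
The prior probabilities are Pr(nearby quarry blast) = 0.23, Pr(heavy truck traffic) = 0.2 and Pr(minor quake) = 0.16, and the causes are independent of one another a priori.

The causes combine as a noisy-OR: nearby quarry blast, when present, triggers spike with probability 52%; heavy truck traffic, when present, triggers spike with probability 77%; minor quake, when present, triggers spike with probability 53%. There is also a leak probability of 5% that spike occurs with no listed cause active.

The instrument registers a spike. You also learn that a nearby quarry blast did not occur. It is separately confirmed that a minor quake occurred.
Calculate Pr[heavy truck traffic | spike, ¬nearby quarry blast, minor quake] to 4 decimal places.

Under noisy-OR, P(spike | causes) = 1 − (1−0.05)·∏(1−qᵢ) over the active causes.
Weight on heavy truck traffic=true, given the evidence: 0.897305·0.2 = 0.179461
Denominator P(spike | ¬nearby quarry blast, minor quake): 0.5535·0.8 + 0.897305·0.2 = 0.622261
Posterior = 0.179461 / 0.622261 ≈ 0.2884

Pr[heavy truck traffic | spike, ¬nearby quarry blast, minor quake] ≈ 0.2884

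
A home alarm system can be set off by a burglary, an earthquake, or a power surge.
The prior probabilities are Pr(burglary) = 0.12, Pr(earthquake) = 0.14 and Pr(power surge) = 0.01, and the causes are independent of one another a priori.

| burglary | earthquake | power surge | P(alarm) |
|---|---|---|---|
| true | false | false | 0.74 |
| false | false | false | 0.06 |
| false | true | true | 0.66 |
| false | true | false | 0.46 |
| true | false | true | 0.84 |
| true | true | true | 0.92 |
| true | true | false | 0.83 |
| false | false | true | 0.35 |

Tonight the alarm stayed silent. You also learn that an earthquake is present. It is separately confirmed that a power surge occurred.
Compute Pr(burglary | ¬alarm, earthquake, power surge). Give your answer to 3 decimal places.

P(¬alarm | earthquake, power surge) = 0.34×0.88 + 0.08×0.12 = 0.299200 + 0.009600 = 0.308800
The burglary-present share is 0.08×0.12 = 0.009600.
So P(burglary | ¬alarm, earthquake, power surge) = 0.009600/0.308800 ≈ 0.031.

Pr(burglary | ¬alarm, earthquake, power surge) ≈ 0.031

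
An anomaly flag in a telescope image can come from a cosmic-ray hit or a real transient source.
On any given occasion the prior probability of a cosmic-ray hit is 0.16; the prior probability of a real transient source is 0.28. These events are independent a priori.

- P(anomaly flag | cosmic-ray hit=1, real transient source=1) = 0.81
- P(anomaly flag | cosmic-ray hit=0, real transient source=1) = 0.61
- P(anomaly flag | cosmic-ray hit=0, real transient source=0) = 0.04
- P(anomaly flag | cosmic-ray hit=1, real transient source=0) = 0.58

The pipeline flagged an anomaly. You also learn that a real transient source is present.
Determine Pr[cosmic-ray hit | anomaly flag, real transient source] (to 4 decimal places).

By total probability over both values of cosmic-ray hit:
  P(anomaly flag | real transient source) = 0.61*0.84 + 0.81*0.16
        = 0.512400 + 0.129600 = 0.642000
Keeping only the cosmic-ray hit-present terms gives 0.129600, so
  P(cosmic-ray hit | anomaly flag, real transient source) = 0.129600 / 0.642000 ≈ 0.2019

Pr[cosmic-ray hit | anomaly flag, real transient source] ≈ 0.2019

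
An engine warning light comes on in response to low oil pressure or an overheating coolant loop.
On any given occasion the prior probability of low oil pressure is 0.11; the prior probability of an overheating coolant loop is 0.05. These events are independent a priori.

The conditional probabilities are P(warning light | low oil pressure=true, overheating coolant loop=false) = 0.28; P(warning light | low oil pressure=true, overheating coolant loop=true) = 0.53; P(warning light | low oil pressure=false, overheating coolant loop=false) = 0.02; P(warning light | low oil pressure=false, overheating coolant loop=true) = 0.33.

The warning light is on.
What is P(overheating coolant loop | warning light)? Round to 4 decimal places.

P(warning light) = 0.02*0.89*0.95 + 0.33*0.89*0.05 + 0.28*0.11*0.95 + 0.53*0.11*0.05 = 0.016910 + 0.014685 + 0.029260 + 0.002915 = 0.063770
Restricting to configurations with overheating coolant loop present: 0.014685 + 0.002915 = 0.017600.
So P(overheating coolant loop | warning light) = 0.017600/0.063770 ≈ 0.2760.

P(overheating coolant loop | warning light) ≈ 0.2760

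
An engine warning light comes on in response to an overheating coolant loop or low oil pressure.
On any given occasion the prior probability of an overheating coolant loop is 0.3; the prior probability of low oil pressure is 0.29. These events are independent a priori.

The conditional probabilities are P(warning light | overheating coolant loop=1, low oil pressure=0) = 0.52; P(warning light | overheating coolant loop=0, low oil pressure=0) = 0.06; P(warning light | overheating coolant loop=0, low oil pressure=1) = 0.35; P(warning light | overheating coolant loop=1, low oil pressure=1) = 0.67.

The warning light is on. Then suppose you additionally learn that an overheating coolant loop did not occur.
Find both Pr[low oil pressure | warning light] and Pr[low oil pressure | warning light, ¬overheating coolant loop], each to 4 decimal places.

Sum P(warning light|·) weighted by the priors over the 4 (overheating coolant loop, low oil pressure) configurations:
  P(warning light) = 0.06×0.7×0.71 + 0.35×0.7×0.29 + 0.52×0.3×0.71 + 0.67×0.3×0.29
        = 0.029820 + 0.071050 + 0.110760 + 0.058290 = 0.269920
The terms with low oil pressure present sum to 0.129340, so
  P(low oil pressure | warning light) = 0.129340 / 0.269920 ≈ 0.4792

With the extra evidence:
Weight on low oil pressure=true, given the evidence: 0.35×0.29 = 0.101500
The normalizing constant is 0.06×0.71 + 0.35×0.29 = 0.144100
P(low oil pressure | warning light, ¬overheating coolant loop) = 0.101500/0.144100 ≈ 0.7044
With overheating coolant loop excluded, low oil pressure must carry more of the explanatory weight for the warning light.

Pr[low oil pressure | warning light] ≈ 0.4792; Pr[low oil pressure | warning light, ¬overheating coolant loop] ≈ 0.7044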